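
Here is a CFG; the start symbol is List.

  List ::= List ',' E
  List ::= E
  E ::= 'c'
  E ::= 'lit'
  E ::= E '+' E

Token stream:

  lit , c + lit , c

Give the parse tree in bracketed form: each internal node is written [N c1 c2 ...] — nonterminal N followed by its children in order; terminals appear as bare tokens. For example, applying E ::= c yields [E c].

[List [List [List [E lit]] , [E [E c] + [E lit]]] , [E c]]

List
List , E
List , E , E
E , E , E
lit , E , E
lit , E + E , E
lit , c + E , E
lit , c + lit , E
lit , c + lit , c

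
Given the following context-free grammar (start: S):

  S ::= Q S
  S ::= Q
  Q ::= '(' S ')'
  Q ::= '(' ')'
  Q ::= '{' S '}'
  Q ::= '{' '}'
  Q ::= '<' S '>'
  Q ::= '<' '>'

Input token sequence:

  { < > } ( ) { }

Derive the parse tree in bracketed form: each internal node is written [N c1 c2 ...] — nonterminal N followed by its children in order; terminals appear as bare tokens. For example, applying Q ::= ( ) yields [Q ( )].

S
Q S
{ S } S
{ Q } S
{ < > } S
{ < > } Q S
{ < > } ( ) S
{ < > } ( ) Q
{ < > } ( ) { }

[S [Q { [S [Q < >]] }] [S [Q ( )] [S [Q { }]]]]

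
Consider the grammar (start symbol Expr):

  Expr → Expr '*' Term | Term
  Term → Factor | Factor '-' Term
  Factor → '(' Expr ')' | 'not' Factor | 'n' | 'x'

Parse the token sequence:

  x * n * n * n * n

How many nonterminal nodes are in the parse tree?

15

[Expr [Expr [Expr [Expr [Expr [Term [Factor x]]] * [Term [Factor n]]] * [Term [Factor n]]] * [Term [Factor n]]] * [Term [Factor n]]]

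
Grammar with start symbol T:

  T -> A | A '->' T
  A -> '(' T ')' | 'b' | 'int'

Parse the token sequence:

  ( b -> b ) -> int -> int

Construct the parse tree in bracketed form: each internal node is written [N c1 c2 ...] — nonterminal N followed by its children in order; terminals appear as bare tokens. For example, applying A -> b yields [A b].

T
A -> T
( T ) -> T
( A -> T ) -> T
( b -> T ) -> T
( b -> A ) -> T
( b -> b ) -> T
( b -> b ) -> A -> T
( b -> b ) -> int -> T
( b -> b ) -> int -> A
( b -> b ) -> int -> int

[T [A ( [T [A b] -> [T [A b]]] )] -> [T [A int] -> [T [A int]]]]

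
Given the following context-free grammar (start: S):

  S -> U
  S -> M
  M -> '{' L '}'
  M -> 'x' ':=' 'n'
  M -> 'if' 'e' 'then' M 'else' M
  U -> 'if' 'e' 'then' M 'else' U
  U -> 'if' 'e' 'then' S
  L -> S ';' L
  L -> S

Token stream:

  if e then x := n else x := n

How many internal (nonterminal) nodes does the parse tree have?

4

[S [M if e then [M x := n] else [M x := n]]]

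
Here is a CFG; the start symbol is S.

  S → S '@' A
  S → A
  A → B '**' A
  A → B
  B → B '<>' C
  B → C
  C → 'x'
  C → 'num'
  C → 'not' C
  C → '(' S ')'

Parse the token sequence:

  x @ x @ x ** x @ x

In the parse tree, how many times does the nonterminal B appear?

[S [S [S [S [A [B [C x]]]] @ [A [B [C x]]]] @ [A [B [C x]] ** [A [B [C x]]]]] @ [A [B [C x]]]]

5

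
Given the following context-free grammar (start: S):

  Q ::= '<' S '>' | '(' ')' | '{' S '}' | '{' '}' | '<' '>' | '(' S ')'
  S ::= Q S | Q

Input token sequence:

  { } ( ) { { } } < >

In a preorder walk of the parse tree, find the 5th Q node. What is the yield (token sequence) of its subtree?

[S [Q { }] [S [Q ( )] [S [Q { [S [Q { }]] }] [S [Q < >]]]]]

< >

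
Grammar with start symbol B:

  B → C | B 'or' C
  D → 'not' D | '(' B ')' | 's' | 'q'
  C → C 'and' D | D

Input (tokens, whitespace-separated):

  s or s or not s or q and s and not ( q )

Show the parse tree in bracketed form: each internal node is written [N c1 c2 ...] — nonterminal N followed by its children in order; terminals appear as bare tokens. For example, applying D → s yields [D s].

[B [B [B [B [C [D s]]] or [C [D s]]] or [C [D not [D s]]]] or [C [C [C [D q]] and [D s]] and [D not [D ( [B [C [D q]]] )]]]]

B
B or C
B or C or C
B or C or C or C
C or C or C or C
D or C or C or C
s or C or C or C
s or D or C or C
s or s or C or C
s or s or D or C
s or s or not D or C
s or s or not s or C
s or s or not s or C and D
s or s or not s or C and D and D
s or s or not s or D and D and D
s or s or not s or q and D and D
s or s or not s or q and s and D
s or s or not s or q and s and not D
s or s or not s or q and s and not ( B )
s or s or not s or q and s and not ( C )
s or s or not s or q and s and not ( D )
s or s or not s or q and s and not ( q )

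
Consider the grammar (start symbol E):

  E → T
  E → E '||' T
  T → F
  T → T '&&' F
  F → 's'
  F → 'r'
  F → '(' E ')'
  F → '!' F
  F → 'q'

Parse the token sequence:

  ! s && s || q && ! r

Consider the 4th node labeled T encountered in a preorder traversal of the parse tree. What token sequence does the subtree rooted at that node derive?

q

[E [E [T [T [F ! [F s]]] && [F s]]] || [T [T [F q]] && [F ! [F r]]]]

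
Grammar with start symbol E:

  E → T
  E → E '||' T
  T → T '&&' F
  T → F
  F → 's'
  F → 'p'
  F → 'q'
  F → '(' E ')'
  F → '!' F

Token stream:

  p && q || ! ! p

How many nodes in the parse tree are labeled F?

5

[E [E [T [T [F p]] && [F q]]] || [T [F ! [F ! [F p]]]]]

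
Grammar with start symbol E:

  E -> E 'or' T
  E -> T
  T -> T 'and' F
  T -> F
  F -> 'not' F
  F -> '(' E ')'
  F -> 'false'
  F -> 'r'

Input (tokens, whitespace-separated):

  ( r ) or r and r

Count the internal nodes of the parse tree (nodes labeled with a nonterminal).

11

[E [E [T [F ( [E [T [F r]]] )]]] or [T [T [F r]] and [F r]]]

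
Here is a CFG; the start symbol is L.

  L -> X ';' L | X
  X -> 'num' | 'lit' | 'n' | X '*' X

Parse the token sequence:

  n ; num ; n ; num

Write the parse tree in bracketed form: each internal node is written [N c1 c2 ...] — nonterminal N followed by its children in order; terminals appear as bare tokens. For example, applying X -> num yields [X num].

L
X ; L
n ; L
n ; X ; L
n ; num ; L
n ; num ; X ; L
n ; num ; n ; L
n ; num ; n ; X
n ; num ; n ; num

[L [X n] ; [L [X num] ; [L [X n] ; [L [X num]]]]]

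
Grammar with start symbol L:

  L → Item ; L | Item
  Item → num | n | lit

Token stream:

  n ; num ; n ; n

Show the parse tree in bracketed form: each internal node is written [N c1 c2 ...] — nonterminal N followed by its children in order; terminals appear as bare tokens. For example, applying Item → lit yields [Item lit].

[L [Item n] ; [L [Item num] ; [L [Item n] ; [L [Item n]]]]]

L
Item ; L
n ; L
n ; Item ; L
n ; num ; L
n ; num ; Item ; L
n ; num ; n ; L
n ; num ; n ; Item
n ; num ; n ; n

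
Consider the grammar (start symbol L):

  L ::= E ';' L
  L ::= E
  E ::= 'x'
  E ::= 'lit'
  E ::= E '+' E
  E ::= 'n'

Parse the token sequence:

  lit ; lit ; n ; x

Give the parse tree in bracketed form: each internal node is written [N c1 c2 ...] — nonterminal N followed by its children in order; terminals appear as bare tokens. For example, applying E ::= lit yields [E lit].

L
E ; L
lit ; L
lit ; E ; L
lit ; lit ; L
lit ; lit ; E ; L
lit ; lit ; n ; L
lit ; lit ; n ; E
lit ; lit ; n ; x

[L [E lit] ; [L [E lit] ; [L [E n] ; [L [E x]]]]]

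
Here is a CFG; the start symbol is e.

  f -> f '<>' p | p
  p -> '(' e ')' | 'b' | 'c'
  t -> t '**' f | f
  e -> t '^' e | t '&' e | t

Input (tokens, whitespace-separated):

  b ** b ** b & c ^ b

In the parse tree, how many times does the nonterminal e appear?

3

[e [t [t [t [f [p b]]] ** [f [p b]]] ** [f [p b]]] & [e [t [f [p c]]] ^ [e [t [f [p b]]]]]]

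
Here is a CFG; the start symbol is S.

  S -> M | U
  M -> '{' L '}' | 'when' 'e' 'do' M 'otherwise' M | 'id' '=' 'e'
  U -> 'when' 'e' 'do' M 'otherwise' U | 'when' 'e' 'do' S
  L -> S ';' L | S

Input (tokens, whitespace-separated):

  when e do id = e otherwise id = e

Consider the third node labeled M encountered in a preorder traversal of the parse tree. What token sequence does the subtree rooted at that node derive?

[S [M when e do [M id = e] otherwise [M id = e]]]

id = e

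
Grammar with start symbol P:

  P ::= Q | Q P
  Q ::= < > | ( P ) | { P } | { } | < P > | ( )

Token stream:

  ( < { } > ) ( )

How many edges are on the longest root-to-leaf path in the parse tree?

6

[P [Q ( [P [Q < [P [Q { }]] >]] )] [P [Q ( )]]]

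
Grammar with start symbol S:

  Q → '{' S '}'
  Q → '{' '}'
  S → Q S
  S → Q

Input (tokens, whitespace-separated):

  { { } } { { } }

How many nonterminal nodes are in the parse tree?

[S [Q { [S [Q { }]] }] [S [Q { [S [Q { }]] }]]]

8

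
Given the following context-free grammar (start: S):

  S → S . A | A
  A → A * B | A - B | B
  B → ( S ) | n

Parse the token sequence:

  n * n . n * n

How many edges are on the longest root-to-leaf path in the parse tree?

5

[S [S [A [A [B n]] * [B n]]] . [A [A [B n]] * [B n]]]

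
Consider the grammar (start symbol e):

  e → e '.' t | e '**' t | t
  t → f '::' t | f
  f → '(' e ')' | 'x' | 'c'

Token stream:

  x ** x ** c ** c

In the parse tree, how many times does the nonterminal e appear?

[e [e [e [e [t [f x]]] ** [t [f x]]] ** [t [f c]]] ** [t [f c]]]

4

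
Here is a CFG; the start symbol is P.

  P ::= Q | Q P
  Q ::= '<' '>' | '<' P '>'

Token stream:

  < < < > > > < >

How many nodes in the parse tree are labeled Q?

[P [Q < [P [Q < [P [Q < >]] >]] >] [P [Q < >]]]

4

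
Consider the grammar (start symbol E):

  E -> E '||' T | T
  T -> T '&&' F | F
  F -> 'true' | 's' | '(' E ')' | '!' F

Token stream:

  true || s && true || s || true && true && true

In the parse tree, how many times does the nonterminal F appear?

7

[E [E [E [E [T [F true]]] || [T [T [F s]] && [F true]]] || [T [F s]]] || [T [T [T [F true]] && [F true]] && [F true]]]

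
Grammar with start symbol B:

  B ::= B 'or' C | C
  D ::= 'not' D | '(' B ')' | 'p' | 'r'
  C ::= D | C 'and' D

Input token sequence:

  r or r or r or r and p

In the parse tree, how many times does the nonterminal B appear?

[B [B [B [B [C [D r]]] or [C [D r]]] or [C [D r]]] or [C [C [D r]] and [D p]]]

4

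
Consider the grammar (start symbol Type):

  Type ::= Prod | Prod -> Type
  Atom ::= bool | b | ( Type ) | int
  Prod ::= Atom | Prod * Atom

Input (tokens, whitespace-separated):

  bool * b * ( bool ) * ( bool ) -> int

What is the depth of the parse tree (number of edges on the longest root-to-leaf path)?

[Type [Prod [Prod [Prod [Prod [Atom bool]] * [Atom b]] * [Atom ( [Type [Prod [Atom bool]]] )]] * [Atom ( [Type [Prod [Atom bool]]] )]] -> [Type [Prod [Atom int]]]]

7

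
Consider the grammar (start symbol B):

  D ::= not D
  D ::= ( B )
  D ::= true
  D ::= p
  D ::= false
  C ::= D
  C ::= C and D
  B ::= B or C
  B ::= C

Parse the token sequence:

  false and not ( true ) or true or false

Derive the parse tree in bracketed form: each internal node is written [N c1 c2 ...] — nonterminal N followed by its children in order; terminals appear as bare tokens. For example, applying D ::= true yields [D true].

[B [B [B [C [C [D false]] and [D not [D ( [B [C [D true]]] )]]]] or [C [D true]]] or [C [D false]]]

B
B or C
B or C or C
C or C or C
C and D or C or C
D and D or C or C
false and D or C or C
false and not D or C or C
false and not ( B ) or C or C
false and not ( C ) or C or C
false and not ( D ) or C or C
false and not ( true ) or C or C
false and not ( true ) or D or C
false and not ( true ) or true or C
false and not ( true ) or true or D
false and not ( true ) or true or false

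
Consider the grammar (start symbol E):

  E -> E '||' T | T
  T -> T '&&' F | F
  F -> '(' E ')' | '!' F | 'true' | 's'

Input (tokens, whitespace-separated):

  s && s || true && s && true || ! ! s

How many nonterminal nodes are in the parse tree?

17

[E [E [E [T [T [F s]] && [F s]]] || [T [T [T [F true]] && [F s]] && [F true]]] || [T [F ! [F ! [F s]]]]]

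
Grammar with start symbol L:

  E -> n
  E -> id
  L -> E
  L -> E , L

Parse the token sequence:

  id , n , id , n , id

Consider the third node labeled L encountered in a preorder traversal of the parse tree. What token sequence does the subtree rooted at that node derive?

[L [E id] , [L [E n] , [L [E id] , [L [E n] , [L [E id]]]]]]

id , n , id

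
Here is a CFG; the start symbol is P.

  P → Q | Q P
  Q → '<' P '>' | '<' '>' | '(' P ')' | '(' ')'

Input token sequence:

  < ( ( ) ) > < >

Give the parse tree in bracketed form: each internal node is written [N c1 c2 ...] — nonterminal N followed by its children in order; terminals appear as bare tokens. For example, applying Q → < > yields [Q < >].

[P [Q < [P [Q ( [P [Q ( )]] )]] >] [P [Q < >]]]

P
Q P
< P > P
< Q > P
< ( P ) > P
< ( Q ) > P
< ( ( ) ) > P
< ( ( ) ) > Q
< ( ( ) ) > < >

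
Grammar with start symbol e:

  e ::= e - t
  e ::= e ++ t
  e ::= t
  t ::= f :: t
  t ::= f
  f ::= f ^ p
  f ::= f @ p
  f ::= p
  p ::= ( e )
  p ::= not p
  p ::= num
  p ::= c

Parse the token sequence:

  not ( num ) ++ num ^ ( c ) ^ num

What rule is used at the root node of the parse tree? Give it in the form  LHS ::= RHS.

[e [e [t [f [p not [p ( [e [t [f [p num]]]] )]]]]] ++ [t [f [f [f [p num]] ^ [p ( [e [t [f [p c]]]] )]] ^ [p num]]]]

e ::= e ++ t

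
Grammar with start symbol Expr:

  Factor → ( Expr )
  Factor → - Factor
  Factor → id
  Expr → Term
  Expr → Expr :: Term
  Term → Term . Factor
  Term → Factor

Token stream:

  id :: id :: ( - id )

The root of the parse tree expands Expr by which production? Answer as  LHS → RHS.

Expr → Expr :: Term

[Expr [Expr [Expr [Term [Factor id]]] :: [Term [Factor id]]] :: [Term [Factor ( [Expr [Term [Factor - [Factor id]]]] )]]]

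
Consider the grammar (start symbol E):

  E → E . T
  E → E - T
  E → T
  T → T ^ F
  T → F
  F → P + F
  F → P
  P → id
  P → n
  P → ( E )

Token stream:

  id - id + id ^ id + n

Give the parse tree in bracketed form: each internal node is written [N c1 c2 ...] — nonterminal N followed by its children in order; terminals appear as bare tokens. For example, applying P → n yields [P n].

[E [E [T [F [P id]]]] - [T [T [F [P id] + [F [P id]]]] ^ [F [P id] + [F [P n]]]]]

E
E - T
T - T
F - T
P - T
id - T
id - T ^ F
id - F ^ F
id - P + F ^ F
id - id + F ^ F
id - id + P ^ F
id - id + id ^ F
id - id + id ^ P + F
id - id + id ^ id + F
id - id + id ^ id + P
id - id + id ^ id + n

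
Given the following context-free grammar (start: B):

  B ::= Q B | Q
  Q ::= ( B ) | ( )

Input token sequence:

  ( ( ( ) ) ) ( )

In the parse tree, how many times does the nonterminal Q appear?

4

[B [Q ( [B [Q ( [B [Q ( )]] )]] )] [B [Q ( )]]]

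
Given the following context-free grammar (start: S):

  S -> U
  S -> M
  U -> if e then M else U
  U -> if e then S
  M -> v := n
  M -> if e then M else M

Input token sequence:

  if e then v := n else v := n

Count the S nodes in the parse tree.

[S [M if e then [M v := n] else [M v := n]]]

1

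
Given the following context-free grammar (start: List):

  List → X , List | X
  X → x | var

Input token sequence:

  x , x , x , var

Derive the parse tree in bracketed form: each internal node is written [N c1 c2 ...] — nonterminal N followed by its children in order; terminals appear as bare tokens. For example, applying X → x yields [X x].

[List [X x] , [List [X x] , [List [X x] , [List [X var]]]]]

List
X , List
x , List
x , X , List
x , x , List
x , x , X , List
x , x , x , List
x , x , x , X
x , x , x , var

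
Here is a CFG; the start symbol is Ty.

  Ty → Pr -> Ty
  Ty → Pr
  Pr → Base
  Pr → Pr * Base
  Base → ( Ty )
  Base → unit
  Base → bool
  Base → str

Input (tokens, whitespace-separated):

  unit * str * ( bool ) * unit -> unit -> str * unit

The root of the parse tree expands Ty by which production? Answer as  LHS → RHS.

Ty → Pr -> Ty

[Ty [Pr [Pr [Pr [Pr [Base unit]] * [Base str]] * [Base ( [Ty [Pr [Base bool]]] )]] * [Base unit]] -> [Ty [Pr [Base unit]] -> [Ty [Pr [Pr [Base str]] * [Base unit]]]]]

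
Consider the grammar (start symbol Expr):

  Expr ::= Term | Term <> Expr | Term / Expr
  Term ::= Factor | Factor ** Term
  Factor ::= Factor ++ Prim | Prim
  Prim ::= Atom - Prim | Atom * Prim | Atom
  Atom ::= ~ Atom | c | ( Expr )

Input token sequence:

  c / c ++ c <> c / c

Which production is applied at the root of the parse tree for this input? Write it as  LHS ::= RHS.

Expr ::= Term / Expr

[Expr [Term [Factor [Prim [Atom c]]]] / [Expr [Term [Factor [Factor [Prim [Atom c]]] ++ [Prim [Atom c]]]] <> [Expr [Term [Factor [Prim [Atom c]]]] / [Expr [Term [Factor [Prim [Atom c]]]]]]]]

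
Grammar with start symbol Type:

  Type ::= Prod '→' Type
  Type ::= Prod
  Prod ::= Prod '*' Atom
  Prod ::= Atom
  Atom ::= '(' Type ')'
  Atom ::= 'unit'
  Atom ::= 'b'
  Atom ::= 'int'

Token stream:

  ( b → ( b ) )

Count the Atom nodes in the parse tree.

4

[Type [Prod [Atom ( [Type [Prod [Atom b]] → [Type [Prod [Atom ( [Type [Prod [Atom b]]] )]]]] )]]]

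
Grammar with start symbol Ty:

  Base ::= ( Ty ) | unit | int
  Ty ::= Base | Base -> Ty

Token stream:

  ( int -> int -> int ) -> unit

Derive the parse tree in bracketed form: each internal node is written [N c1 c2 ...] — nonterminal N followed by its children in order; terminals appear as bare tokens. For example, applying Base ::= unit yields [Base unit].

Ty
Base -> Ty
( Ty ) -> Ty
( Base -> Ty ) -> Ty
( int -> Ty ) -> Ty
( int -> Base -> Ty ) -> Ty
( int -> int -> Ty ) -> Ty
( int -> int -> Base ) -> Ty
( int -> int -> int ) -> Ty
( int -> int -> int ) -> Base
( int -> int -> int ) -> unit

[Ty [Base ( [Ty [Base int] -> [Ty [Base int] -> [Ty [Base int]]]] )] -> [Ty [Base unit]]]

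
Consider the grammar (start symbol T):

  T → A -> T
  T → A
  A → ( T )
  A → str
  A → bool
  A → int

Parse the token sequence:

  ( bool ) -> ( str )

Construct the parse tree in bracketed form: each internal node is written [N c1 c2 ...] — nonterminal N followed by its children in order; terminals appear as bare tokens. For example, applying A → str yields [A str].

[T [A ( [T [A bool]] )] -> [T [A ( [T [A str]] )]]]

T
A -> T
( T ) -> T
( A ) -> T
( bool ) -> T
( bool ) -> A
( bool ) -> ( T )
( bool ) -> ( A )
( bool ) -> ( str )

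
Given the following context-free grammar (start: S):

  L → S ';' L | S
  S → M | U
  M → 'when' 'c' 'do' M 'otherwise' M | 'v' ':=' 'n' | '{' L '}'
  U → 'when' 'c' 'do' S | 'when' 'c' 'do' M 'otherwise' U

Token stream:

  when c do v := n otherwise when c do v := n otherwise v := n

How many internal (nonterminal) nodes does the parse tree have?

[S [M when c do [M v := n] otherwise [M when c do [M v := n] otherwise [M v := n]]]]

6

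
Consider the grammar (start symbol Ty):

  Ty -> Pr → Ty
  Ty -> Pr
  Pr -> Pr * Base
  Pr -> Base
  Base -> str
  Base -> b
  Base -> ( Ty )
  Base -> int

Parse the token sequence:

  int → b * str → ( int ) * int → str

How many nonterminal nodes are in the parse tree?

[Ty [Pr [Base int]] → [Ty [Pr [Pr [Base b]] * [Base str]] → [Ty [Pr [Pr [Base ( [Ty [Pr [Base int]]] )]] * [Base int]] → [Ty [Pr [Base str]]]]]]

19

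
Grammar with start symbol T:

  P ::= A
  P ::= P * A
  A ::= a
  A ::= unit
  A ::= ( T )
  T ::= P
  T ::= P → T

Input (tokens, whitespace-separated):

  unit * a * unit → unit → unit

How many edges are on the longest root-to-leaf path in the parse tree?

[T [P [P [P [A unit]] * [A a]] * [A unit]] → [T [P [A unit]] → [T [P [A unit]]]]]

5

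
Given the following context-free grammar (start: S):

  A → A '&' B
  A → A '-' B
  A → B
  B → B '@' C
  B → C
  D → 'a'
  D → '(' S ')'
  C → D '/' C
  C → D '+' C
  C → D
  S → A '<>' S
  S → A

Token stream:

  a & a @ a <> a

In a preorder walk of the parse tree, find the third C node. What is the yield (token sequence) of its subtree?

a

[S [A [A [B [C [D a]]]] & [B [B [C [D a]]] @ [C [D a]]]] <> [S [A [B [C [D a]]]]]]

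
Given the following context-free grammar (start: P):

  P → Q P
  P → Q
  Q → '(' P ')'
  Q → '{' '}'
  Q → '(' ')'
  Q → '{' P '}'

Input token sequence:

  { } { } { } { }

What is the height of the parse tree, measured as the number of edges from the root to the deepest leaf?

[P [Q { }] [P [Q { }] [P [Q { }] [P [Q { }]]]]]

5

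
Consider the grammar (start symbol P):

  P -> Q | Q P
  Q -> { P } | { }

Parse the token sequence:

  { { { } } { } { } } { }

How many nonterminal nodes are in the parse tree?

[P [Q { [P [Q { [P [Q { }]] }] [P [Q { }] [P [Q { }]]]] }] [P [Q { }]]]

12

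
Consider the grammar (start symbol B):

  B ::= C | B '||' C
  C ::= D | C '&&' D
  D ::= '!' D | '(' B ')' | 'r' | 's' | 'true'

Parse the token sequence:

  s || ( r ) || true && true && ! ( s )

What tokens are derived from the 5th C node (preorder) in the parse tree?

true && true

[B [B [B [C [D s]]] || [C [D ( [B [C [D r]]] )]]] || [C [C [C [D true]] && [D true]] && [D ! [D ( [B [C [D s]]] )]]]]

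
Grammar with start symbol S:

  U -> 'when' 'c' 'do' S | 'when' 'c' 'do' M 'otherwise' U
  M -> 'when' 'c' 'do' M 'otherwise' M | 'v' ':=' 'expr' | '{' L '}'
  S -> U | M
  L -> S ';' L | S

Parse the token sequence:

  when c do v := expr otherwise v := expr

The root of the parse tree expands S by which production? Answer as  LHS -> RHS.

[S [M when c do [M v := expr] otherwise [M v := expr]]]

S -> M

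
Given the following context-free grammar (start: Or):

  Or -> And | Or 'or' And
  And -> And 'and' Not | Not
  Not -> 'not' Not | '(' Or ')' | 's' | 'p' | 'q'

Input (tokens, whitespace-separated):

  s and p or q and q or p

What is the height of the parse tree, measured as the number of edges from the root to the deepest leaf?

6

[Or [Or [Or [And [And [Not s]] and [Not p]]] or [And [And [Not q]] and [Not q]]] or [And [Not p]]]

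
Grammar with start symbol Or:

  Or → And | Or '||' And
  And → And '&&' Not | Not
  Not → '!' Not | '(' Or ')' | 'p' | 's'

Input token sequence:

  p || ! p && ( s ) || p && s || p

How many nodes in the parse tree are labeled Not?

[Or [Or [Or [Or [And [Not p]]] || [And [And [Not ! [Not p]]] && [Not ( [Or [And [Not s]]] )]]] || [And [And [Not p]] && [Not s]]] || [And [Not p]]]

8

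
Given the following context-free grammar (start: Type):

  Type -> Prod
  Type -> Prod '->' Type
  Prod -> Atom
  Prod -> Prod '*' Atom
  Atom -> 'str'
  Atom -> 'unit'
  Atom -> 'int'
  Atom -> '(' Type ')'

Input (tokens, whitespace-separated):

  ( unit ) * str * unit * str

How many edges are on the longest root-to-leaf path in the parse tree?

[Type [Prod [Prod [Prod [Prod [Atom ( [Type [Prod [Atom unit]]] )]] * [Atom str]] * [Atom unit]] * [Atom str]]]

9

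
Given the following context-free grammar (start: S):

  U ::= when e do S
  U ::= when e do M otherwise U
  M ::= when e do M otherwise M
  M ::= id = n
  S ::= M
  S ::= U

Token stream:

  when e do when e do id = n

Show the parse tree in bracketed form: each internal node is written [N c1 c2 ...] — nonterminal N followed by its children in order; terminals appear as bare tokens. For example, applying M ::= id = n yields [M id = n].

[S [U when e do [S [U when e do [S [M id = n]]]]]]

S
U
when e do S
when e do U
when e do when e do S
when e do when e do M
when e do when e do id = n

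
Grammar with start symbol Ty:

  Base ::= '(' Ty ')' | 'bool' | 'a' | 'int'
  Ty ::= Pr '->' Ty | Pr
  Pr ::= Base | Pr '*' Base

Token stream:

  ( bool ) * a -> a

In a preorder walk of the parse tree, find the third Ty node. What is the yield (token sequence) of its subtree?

a

[Ty [Pr [Pr [Base ( [Ty [Pr [Base bool]]] )]] * [Base a]] -> [Ty [Pr [Base a]]]]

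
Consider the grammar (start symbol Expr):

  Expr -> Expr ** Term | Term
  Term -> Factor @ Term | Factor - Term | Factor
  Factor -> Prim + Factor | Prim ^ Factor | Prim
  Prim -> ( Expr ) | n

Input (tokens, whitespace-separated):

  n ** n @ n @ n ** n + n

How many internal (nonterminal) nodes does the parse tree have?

[Expr [Expr [Expr [Term [Factor [Prim n]]]] ** [Term [Factor [Prim n]] @ [Term [Factor [Prim n]] @ [Term [Factor [Prim n]]]]]] ** [Term [Factor [Prim n] + [Factor [Prim n]]]]]

20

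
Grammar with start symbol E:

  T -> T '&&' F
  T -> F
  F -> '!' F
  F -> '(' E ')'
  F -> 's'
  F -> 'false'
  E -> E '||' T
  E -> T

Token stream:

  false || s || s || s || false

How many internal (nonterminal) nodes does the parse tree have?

[E [E [E [E [E [T [F false]]] || [T [F s]]] || [T [F s]]] || [T [F s]]] || [T [F false]]]

15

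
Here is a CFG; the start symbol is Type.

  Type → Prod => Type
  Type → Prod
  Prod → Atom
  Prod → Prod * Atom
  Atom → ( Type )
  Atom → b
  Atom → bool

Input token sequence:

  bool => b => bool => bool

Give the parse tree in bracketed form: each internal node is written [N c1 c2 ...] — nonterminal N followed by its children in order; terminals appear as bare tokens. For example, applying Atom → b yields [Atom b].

Type
Prod => Type
Atom => Type
bool => Type
bool => Prod => Type
bool => Atom => Type
bool => b => Type
bool => b => Prod => Type
bool => b => Atom => Type
bool => b => bool => Type
bool => b => bool => Prod
bool => b => bool => Atom
bool => b => bool => bool

[Type [Prod [Atom bool]] => [Type [Prod [Atom b]] => [Type [Prod [Atom bool]] => [Type [Prod [Atom bool]]]]]]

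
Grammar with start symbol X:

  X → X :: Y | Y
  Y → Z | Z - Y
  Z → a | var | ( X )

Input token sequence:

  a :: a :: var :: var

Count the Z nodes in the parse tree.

4

[X [X [X [X [Y [Z a]]] :: [Y [Z a]]] :: [Y [Z var]]] :: [Y [Z var]]]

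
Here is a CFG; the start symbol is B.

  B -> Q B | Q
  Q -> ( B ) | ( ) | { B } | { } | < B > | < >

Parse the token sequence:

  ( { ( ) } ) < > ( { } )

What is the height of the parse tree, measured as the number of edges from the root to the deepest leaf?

[B [Q ( [B [Q { [B [Q ( )]] }]] )] [B [Q < >] [B [Q ( [B [Q { }]] )]]]]

6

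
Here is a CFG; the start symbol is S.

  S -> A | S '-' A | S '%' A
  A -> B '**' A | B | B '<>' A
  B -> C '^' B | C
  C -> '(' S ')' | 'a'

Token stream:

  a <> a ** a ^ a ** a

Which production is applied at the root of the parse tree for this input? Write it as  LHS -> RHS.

[S [A [B [C a]] <> [A [B [C a]] ** [A [B [C a] ^ [B [C a]]] ** [A [B [C a]]]]]]]

S -> A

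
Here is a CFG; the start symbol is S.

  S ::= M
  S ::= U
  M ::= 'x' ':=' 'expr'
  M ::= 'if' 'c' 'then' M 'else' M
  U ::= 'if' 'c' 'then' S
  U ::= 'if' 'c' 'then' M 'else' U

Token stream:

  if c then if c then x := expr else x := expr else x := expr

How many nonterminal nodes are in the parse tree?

6

[S [M if c then [M if c then [M x := expr] else [M x := expr]] else [M x := expr]]]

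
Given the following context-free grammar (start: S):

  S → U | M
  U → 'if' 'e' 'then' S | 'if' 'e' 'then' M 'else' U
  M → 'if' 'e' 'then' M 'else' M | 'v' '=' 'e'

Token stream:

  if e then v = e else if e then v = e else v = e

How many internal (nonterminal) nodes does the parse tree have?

6

[S [M if e then [M v = e] else [M if e then [M v = e] else [M v = e]]]]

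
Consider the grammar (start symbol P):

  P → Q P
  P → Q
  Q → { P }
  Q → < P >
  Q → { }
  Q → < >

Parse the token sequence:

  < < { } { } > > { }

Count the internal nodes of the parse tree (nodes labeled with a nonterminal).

[P [Q < [P [Q < [P [Q { }] [P [Q { }]]] >]] >] [P [Q { }]]]

10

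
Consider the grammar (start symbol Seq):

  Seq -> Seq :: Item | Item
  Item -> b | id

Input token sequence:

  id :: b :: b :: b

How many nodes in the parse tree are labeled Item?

[Seq [Seq [Seq [Seq [Item id]] :: [Item b]] :: [Item b]] :: [Item b]]

4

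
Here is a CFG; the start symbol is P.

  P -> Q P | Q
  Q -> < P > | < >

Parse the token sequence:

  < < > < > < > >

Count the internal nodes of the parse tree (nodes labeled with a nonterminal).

[P [Q < [P [Q < >] [P [Q < >] [P [Q < >]]]] >]]

8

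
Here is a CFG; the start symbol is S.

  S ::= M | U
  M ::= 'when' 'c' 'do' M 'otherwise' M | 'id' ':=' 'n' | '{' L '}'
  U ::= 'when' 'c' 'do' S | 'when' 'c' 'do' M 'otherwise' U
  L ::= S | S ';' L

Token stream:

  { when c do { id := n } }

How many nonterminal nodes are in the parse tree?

10

[S [M { [L [S [U when c do [S [M { [L [S [M id := n]]] }]]]]] }]]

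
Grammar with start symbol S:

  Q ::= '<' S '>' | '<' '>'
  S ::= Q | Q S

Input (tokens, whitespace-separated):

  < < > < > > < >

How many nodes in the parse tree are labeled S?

[S [Q < [S [Q < >] [S [Q < >]]] >] [S [Q < >]]]

4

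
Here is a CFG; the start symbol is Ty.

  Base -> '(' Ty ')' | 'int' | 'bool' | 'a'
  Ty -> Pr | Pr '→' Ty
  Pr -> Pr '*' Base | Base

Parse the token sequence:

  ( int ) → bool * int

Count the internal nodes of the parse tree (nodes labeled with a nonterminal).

11

[Ty [Pr [Base ( [Ty [Pr [Base int]]] )]] → [Ty [Pr [Pr [Base bool]] * [Base int]]]]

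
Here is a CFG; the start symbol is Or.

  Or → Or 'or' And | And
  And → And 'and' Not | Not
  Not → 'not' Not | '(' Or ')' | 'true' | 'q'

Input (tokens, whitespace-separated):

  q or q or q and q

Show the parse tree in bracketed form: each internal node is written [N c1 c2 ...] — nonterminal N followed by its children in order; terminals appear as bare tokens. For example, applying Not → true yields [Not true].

[Or [Or [Or [And [Not q]]] or [And [Not q]]] or [And [And [Not q]] and [Not q]]]

Or
Or or And
Or or And or And
And or And or And
Not or And or And
q or And or And
q or Not or And
q or q or And
q or q or And and Not
q or q or Not and Not
q or q or q and Not
q or q or q and q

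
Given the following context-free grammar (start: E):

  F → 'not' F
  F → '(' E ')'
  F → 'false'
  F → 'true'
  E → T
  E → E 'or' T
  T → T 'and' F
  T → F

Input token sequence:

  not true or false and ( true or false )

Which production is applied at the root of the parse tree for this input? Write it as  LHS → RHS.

E → E 'or' T

[E [E [T [F not [F true]]]] or [T [T [F false]] and [F ( [E [E [T [F true]]] or [T [F false]]] )]]]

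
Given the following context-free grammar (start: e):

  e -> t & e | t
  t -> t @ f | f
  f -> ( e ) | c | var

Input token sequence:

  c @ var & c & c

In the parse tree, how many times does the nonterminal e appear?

[e [t [t [f c]] @ [f var]] & [e [t [f c]] & [e [t [f c]]]]]

3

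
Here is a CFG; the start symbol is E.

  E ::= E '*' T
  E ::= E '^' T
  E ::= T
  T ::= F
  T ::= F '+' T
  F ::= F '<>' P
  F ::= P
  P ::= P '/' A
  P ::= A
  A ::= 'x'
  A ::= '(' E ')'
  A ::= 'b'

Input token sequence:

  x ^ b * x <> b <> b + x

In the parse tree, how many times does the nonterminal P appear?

6

[E [E [E [T [F [P [A x]]]]] ^ [T [F [P [A b]]]]] * [T [F [F [F [P [A x]]] <> [P [A b]]] <> [P [A b]]] + [T [F [P [A x]]]]]]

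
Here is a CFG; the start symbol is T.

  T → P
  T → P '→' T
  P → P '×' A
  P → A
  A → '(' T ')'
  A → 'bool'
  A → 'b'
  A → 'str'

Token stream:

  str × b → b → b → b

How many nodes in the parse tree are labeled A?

5

[T [P [P [A str]] × [A b]] → [T [P [A b]] → [T [P [A b]] → [T [P [A b]]]]]]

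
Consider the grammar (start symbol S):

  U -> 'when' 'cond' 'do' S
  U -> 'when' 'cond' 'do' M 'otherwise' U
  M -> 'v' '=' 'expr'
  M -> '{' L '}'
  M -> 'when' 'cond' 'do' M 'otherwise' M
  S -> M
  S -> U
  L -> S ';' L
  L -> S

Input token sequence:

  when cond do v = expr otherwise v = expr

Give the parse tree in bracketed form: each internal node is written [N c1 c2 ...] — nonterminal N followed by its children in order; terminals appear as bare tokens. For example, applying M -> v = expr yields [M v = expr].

S
M
when cond do M otherwise M
when cond do v = expr otherwise M
when cond do v = expr otherwise v = expr

[S [M when cond do [M v = expr] otherwise [M v = expr]]]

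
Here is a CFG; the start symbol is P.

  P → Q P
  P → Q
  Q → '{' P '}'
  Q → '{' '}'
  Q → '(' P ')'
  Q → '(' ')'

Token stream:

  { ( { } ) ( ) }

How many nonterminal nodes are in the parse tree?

[P [Q { [P [Q ( [P [Q { }]] )] [P [Q ( )]]] }]]

8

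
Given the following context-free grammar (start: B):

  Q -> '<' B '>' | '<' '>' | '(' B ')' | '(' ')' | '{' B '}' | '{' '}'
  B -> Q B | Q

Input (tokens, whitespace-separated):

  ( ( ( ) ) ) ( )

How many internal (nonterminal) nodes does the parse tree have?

[B [Q ( [B [Q ( [B [Q ( )]] )]] )] [B [Q ( )]]]

8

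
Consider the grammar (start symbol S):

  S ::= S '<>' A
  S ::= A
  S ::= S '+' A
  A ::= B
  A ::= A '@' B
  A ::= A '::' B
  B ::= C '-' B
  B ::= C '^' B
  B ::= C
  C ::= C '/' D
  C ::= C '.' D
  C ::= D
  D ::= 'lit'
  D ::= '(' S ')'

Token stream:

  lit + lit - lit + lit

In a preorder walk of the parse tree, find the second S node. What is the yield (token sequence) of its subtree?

[S [S [S [A [B [C [D lit]]]]] + [A [B [C [D lit]] - [B [C [D lit]]]]]] + [A [B [C [D lit]]]]]

lit + lit - lit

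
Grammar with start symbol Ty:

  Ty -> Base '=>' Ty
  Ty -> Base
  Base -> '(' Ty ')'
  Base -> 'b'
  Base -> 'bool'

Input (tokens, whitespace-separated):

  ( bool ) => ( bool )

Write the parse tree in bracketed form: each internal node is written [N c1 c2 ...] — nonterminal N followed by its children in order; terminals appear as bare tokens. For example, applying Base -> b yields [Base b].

Ty
Base => Ty
( Ty ) => Ty
( Base ) => Ty
( bool ) => Ty
( bool ) => Base
( bool ) => ( Ty )
( bool ) => ( Base )
( bool ) => ( bool )

[Ty [Base ( [Ty [Base bool]] )] => [Ty [Base ( [Ty [Base bool]] )]]]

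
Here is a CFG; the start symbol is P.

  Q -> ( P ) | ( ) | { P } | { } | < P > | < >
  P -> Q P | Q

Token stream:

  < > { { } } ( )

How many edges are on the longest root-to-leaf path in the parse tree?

[P [Q < >] [P [Q { [P [Q { }]] }] [P [Q ( )]]]]

5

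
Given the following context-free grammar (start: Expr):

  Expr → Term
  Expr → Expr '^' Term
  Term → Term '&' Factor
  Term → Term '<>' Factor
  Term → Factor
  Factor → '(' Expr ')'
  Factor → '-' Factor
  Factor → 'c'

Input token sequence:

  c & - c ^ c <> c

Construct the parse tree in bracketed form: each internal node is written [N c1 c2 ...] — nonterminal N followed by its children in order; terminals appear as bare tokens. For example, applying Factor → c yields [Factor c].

Expr
Expr ^ Term
Term ^ Term
Term & Factor ^ Term
Factor & Factor ^ Term
c & Factor ^ Term
c & - Factor ^ Term
c & - c ^ Term
c & - c ^ Term <> Factor
c & - c ^ Factor <> Factor
c & - c ^ c <> Factor
c & - c ^ c <> c

[Expr [Expr [Term [Term [Factor c]] & [Factor - [Factor c]]]] ^ [Term [Term [Factor c]] <> [Factor c]]]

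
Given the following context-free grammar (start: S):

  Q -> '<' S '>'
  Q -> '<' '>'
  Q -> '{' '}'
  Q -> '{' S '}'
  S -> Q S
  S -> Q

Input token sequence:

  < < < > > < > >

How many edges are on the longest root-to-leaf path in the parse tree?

[S [Q < [S [Q < [S [Q < >]] >] [S [Q < >]]] >]]

6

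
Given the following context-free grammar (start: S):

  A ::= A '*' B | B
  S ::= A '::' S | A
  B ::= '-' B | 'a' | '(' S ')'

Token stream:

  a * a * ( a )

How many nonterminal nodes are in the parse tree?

[S [A [A [A [B a]] * [B a]] * [B ( [S [A [B a]]] )]]]

10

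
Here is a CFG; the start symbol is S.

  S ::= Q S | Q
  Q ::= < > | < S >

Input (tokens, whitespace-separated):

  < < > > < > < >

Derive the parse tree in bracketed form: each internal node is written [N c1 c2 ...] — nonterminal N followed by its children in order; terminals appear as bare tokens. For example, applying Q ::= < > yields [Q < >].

S
Q S
< S > S
< Q > S
< < > > S
< < > > Q S
< < > > < > S
< < > > < > Q
< < > > < > < >

[S [Q < [S [Q < >]] >] [S [Q < >] [S [Q < >]]]]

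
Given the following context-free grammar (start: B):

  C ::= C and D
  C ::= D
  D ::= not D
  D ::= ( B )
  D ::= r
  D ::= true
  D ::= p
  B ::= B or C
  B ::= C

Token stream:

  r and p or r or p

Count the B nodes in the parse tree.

3

[B [B [B [C [C [D r]] and [D p]]] or [C [D r]]] or [C [D p]]]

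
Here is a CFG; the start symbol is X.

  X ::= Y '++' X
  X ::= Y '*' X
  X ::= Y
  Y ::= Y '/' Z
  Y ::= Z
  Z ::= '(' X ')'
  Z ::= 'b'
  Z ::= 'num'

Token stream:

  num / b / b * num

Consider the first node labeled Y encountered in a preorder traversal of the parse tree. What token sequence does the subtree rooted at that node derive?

num / b / b

[X [Y [Y [Y [Z num]] / [Z b]] / [Z b]] * [X [Y [Z num]]]]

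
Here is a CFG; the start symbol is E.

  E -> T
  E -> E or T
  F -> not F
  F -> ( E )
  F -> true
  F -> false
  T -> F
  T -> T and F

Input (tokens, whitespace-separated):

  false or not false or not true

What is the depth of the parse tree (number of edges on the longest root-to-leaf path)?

5

[E [E [E [T [F false]]] or [T [F not [F false]]]] or [T [F not [F true]]]]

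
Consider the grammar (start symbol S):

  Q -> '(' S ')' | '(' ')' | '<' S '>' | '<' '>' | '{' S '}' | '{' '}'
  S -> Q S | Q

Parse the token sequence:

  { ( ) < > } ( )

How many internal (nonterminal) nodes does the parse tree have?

8

[S [Q { [S [Q ( )] [S [Q < >]]] }] [S [Q ( )]]]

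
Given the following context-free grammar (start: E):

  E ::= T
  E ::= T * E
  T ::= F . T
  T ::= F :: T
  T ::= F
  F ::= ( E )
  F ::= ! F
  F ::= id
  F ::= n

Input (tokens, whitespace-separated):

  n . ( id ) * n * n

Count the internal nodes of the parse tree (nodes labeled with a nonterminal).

14

[E [T [F n] . [T [F ( [E [T [F id]]] )]]] * [E [T [F n]] * [E [T [F n]]]]]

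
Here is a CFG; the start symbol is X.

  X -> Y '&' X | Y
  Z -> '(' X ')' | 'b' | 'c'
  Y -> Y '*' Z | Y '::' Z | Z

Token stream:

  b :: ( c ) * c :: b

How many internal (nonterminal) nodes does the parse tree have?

12

[X [Y [Y [Y [Y [Z b]] :: [Z ( [X [Y [Z c]]] )]] * [Z c]] :: [Z b]]]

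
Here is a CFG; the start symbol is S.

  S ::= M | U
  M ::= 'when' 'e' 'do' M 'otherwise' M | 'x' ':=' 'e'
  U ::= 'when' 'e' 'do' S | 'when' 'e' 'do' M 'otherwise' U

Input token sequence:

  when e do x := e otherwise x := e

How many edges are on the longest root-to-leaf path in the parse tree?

[S [M when e do [M x := e] otherwise [M x := e]]]

3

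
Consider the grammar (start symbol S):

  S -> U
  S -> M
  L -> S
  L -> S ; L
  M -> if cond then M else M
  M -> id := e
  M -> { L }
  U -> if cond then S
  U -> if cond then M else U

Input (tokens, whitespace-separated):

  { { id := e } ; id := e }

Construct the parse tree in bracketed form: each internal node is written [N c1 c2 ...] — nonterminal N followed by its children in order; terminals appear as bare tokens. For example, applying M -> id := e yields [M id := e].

[S [M { [L [S [M { [L [S [M id := e]]] }]] ; [L [S [M id := e]]]] }]]

S
M
{ L }
{ S ; L }
{ M ; L }
{ { L } ; L }
{ { S } ; L }
{ { M } ; L }
{ { id := e } ; L }
{ { id := e } ; S }
{ { id := e } ; M }
{ { id := e } ; id := e }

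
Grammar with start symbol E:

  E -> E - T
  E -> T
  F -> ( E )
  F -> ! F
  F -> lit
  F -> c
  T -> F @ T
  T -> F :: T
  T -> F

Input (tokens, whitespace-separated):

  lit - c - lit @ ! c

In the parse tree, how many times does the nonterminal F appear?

5

[E [E [E [T [F lit]]] - [T [F c]]] - [T [F lit] @ [T [F ! [F c]]]]]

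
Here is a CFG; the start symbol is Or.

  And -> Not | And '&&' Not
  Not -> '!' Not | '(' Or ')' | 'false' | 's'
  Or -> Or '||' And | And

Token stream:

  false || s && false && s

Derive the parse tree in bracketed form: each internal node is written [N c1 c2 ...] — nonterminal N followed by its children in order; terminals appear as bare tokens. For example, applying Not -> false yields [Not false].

Or
Or || And
And || And
Not || And
false || And
false || And && Not
false || And && Not && Not
false || Not && Not && Not
false || s && Not && Not
false || s && false && Not
false || s && false && s

[Or [Or [And [Not false]]] || [And [And [And [Not s]] && [Not false]] && [Not s]]]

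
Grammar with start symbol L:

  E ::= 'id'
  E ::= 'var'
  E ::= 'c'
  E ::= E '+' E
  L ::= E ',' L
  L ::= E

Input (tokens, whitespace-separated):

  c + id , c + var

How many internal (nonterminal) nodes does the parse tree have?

[L [E [E c] + [E id]] , [L [E [E c] + [E var]]]]

8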